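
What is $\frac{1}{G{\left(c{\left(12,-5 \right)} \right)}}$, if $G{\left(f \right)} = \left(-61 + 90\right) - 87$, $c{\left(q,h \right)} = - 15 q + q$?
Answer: $- \frac{1}{58} \approx -0.017241$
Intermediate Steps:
$c{\left(q,h \right)} = - 14 q$
$G{\left(f \right)} = -58$ ($G{\left(f \right)} = 29 - 87 = -58$)
$\frac{1}{G{\left(c{\left(12,-5 \right)} \right)}} = \frac{1}{-58} = - \frac{1}{58}$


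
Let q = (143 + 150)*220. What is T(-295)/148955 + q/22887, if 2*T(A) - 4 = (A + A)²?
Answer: 13585167424/3409133085 ≈ 3.9849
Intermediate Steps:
T(A) = 2 + 2*A² (T(A) = 2 + (A + A)²/2 = 2 + (2*A)²/2 = 2 + (4*A²)/2 = 2 + 2*A²)
q = 64460 (q = 293*220 = 64460)
T(-295)/148955 + q/22887 = (2 + 2*(-295)²)/148955 + 64460/22887 = (2 + 2*87025)*(1/148955) + 64460*(1/22887) = (2 + 174050)*(1/148955) + 64460/22887 = 174052*(1/148955) + 64460/22887 = 174052/148955 + 64460/22887 = 13585167424/3409133085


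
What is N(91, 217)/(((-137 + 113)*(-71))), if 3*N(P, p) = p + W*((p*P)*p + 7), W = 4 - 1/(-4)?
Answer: 36423835/10224 ≈ 3562.6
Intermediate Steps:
W = 17/4 (W = 4 - 1*(-¼) = 4 + ¼ = 17/4 ≈ 4.2500)
N(P, p) = 119/12 + p/3 + 17*P*p²/12 (N(P, p) = (p + 17*((p*P)*p + 7)/4)/3 = (p + 17*((P*p)*p + 7)/4)/3 = (p + 17*(P*p² + 7)/4)/3 = (p + 17*(7 + P*p²)/4)/3 = (p + (119/4 + 17*P*p²/4))/3 = (119/4 + p + 17*P*p²/4)/3 = 119/12 + p/3 + 17*P*p²/12)
N(91, 217)/(((-137 + 113)*(-71))) = (119/12 + (⅓)*217 + (17/12)*91*217²)/(((-137 + 113)*(-71))) = (119/12 + 217/3 + (17/12)*91*47089)/((-24*(-71))) = (119/12 + 217/3 + 72846683/12)/1704 = (36423835/6)*(1/1704) = 36423835/10224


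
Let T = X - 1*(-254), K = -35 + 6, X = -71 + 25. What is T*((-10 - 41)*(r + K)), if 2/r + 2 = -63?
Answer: 1539792/5 ≈ 3.0796e+5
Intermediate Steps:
r = -2/65 (r = 2/(-2 - 63) = 2/(-65) = 2*(-1/65) = -2/65 ≈ -0.030769)
X = -46
K = -29
T = 208 (T = -46 - 1*(-254) = -46 + 254 = 208)
T*((-10 - 41)*(r + K)) = 208*((-10 - 41)*(-2/65 - 29)) = 208*(-51*(-1887/65)) = 208*(96237/65) = 1539792/5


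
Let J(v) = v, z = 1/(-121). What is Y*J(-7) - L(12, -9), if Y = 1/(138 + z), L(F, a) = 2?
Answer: -34241/16697 ≈ -2.0507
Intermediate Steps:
z = -1/121 ≈ -0.0082645
Y = 121/16697 (Y = 1/(138 - 1/121) = 1/(16697/121) = 121/16697 ≈ 0.0072468)
Y*J(-7) - L(12, -9) = (121/16697)*(-7) - 1*2 = -847/16697 - 2 = -34241/16697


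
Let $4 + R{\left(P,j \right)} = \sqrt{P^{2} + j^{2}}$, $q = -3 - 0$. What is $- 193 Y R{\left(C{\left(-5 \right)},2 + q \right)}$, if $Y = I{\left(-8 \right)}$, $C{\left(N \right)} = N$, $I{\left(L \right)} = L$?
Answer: $-6176 + 1544 \sqrt{26} \approx 1696.9$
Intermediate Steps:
$q = -3$ ($q = -3 + 0 = -3$)
$Y = -8$
$R{\left(P,j \right)} = -4 + \sqrt{P^{2} + j^{2}}$
$- 193 Y R{\left(C{\left(-5 \right)},2 + q \right)} = \left(-193\right) \left(-8\right) \left(-4 + \sqrt{\left(-5\right)^{2} + \left(2 - 3\right)^{2}}\right) = 1544 \left(-4 + \sqrt{25 + \left(-1\right)^{2}}\right) = 1544 \left(-4 + \sqrt{25 + 1}\right) = 1544 \left(-4 + \sqrt{26}\right) = -6176 + 1544 \sqrt{26}$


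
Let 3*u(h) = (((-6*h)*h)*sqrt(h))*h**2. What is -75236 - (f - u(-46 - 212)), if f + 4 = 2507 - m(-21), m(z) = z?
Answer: -77760 - 8861532192*I*sqrt(258) ≈ -77760.0 - 1.4234e+11*I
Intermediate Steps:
u(h) = -2*h**(9/2) (u(h) = ((((-6*h)*h)*sqrt(h))*h**2)/3 = (((-6*h**2)*sqrt(h))*h**2)/3 = ((-6*h**(5/2))*h**2)/3 = (-6*h**(9/2))/3 = -2*h**(9/2))
f = 2524 (f = -4 + (2507 - 1*(-21)) = -4 + (2507 + 21) = -4 + 2528 = 2524)
-75236 - (f - u(-46 - 212)) = -75236 - (2524 - (-2)*(-46 - 212)**(9/2)) = -75236 - (2524 - (-2)*(-258)**(9/2)) = -75236 - (2524 - (-2)*4430766096*I*sqrt(258)) = -75236 - (2524 - (-8861532192)*I*sqrt(258)) = -75236 - (2524 + 8861532192*I*sqrt(258)) = -75236 + (-2524 - 8861532192*I*sqrt(258)) = -77760 - 8861532192*I*sqrt(258)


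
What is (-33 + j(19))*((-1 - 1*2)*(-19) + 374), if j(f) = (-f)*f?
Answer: -169814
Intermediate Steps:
j(f) = -f²
(-33 + j(19))*((-1 - 1*2)*(-19) + 374) = (-33 - 1*19²)*((-1 - 1*2)*(-19) + 374) = (-33 - 1*361)*((-1 - 2)*(-19) + 374) = (-33 - 361)*(-3*(-19) + 374) = -394*(57 + 374) = -394*431 = -169814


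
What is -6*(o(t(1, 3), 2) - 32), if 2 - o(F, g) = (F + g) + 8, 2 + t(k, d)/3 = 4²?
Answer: 492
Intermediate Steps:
t(k, d) = 42 (t(k, d) = -6 + 3*4² = -6 + 3*16 = -6 + 48 = 42)
o(F, g) = -6 - F - g (o(F, g) = 2 - ((F + g) + 8) = 2 - (8 + F + g) = 2 + (-8 - F - g) = -6 - F - g)
-6*(o(t(1, 3), 2) - 32) = -6*((-6 - 1*42 - 1*2) - 32) = -6*((-6 - 42 - 2) - 32) = -6*(-50 - 32) = -6*(-82) = 492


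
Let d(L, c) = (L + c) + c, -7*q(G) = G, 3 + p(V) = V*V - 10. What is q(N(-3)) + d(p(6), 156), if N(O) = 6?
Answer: 2339/7 ≈ 334.14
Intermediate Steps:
p(V) = -13 + V**2 (p(V) = -3 + (V*V - 10) = -3 + (V**2 - 10) = -3 + (-10 + V**2) = -13 + V**2)
q(G) = -G/7
d(L, c) = L + 2*c
q(N(-3)) + d(p(6), 156) = -1/7*6 + ((-13 + 6**2) + 2*156) = -6/7 + ((-13 + 36) + 312) = -6/7 + (23 + 312) = -6/7 + 335 = 2339/7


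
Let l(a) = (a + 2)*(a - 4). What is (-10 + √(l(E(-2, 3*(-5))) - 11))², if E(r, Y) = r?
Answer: (10 - I*√11)² ≈ 89.0 - 66.333*I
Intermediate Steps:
l(a) = (-4 + a)*(2 + a) (l(a) = (2 + a)*(-4 + a) = (-4 + a)*(2 + a))
(-10 + √(l(E(-2, 3*(-5))) - 11))² = (-10 + √((-8 + (-2)² - 2*(-2)) - 11))² = (-10 + √((-8 + 4 + 4) - 11))² = (-10 + √(0 - 11))² = (-10 + √(-11))² = (-10 + I*√11)²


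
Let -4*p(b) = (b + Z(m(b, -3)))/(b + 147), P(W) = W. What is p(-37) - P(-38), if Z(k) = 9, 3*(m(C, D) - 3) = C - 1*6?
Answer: 4187/110 ≈ 38.064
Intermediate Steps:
m(C, D) = 1 + C/3 (m(C, D) = 3 + (C - 1*6)/3 = 3 + (C - 6)/3 = 3 + (-6 + C)/3 = 3 + (-2 + C/3) = 1 + C/3)
p(b) = -(9 + b)/(4*(147 + b)) (p(b) = -(b + 9)/(4*(b + 147)) = -(9 + b)/(4*(147 + b)))
p(-37) - P(-38) = (-9 - 1*(-37))/(4*(147 - 37)) - 1*(-38) = (1/4)*(-9 + 37)/110 + 38 = (1/4)*(1/110)*28 + 38 = 7/110 + 38 = 4187/110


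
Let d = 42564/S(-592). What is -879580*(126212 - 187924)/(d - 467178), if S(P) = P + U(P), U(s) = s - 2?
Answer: -8047105022320/69264459 ≈ -1.1618e+5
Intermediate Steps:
U(s) = -2 + s
S(P) = -2 + 2*P (S(P) = P + (-2 + P) = -2 + 2*P)
d = -21282/593 (d = 42564/(-2 + 2*(-592)) = 42564/(-2 - 1184) = 42564/(-1186) = 42564*(-1/1186) = -21282/593 ≈ -35.889)
-879580*(126212 - 187924)/(d - 467178) = -879580*(126212 - 187924)/(-21282/593 - 467178) = -879580/((-277057836/593/(-61712))) = -879580/((-277057836/593*(-1/61712))) = -879580/69264459/9148804 = -879580*9148804/69264459 = -8047105022320/69264459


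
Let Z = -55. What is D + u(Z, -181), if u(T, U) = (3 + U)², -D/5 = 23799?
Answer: -87311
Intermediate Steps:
D = -118995 (D = -5*23799 = -118995)
D + u(Z, -181) = -118995 + (3 - 181)² = -118995 + (-178)² = -118995 + 31684 = -87311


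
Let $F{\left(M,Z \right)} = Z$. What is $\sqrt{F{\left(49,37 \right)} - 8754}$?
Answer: $i \sqrt{8717} \approx 93.365 i$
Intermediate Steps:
$\sqrt{F{\left(49,37 \right)} - 8754} = \sqrt{37 - 8754} = \sqrt{-8717} = i \sqrt{8717}$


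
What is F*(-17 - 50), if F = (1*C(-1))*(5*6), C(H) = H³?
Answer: 2010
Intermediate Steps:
F = -30 (F = (1*(-1)³)*(5*6) = (1*(-1))*30 = -1*30 = -30)
F*(-17 - 50) = -30*(-17 - 50) = -30*(-67) = 2010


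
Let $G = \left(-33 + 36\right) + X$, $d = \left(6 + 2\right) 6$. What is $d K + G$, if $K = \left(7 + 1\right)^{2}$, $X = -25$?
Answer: $3050$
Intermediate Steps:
$K = 64$ ($K = 8^{2} = 64$)
$d = 48$ ($d = 8 \cdot 6 = 48$)
$G = -22$ ($G = \left(-33 + 36\right) - 25 = 3 - 25 = -22$)
$d K + G = 48 \cdot 64 - 22 = 3072 - 22 = 3050$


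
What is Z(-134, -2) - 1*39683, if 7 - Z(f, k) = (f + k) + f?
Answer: -39406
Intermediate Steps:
Z(f, k) = 7 - k - 2*f (Z(f, k) = 7 - ((f + k) + f) = 7 - (k + 2*f) = 7 + (-k - 2*f) = 7 - k - 2*f)
Z(-134, -2) - 1*39683 = (7 - 1*(-2) - 2*(-134)) - 1*39683 = (7 + 2 + 268) - 39683 = 277 - 39683 = -39406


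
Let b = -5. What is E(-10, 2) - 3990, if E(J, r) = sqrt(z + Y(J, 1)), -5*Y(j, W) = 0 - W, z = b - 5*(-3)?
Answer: -3990 + sqrt(255)/5 ≈ -3986.8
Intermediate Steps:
z = 10 (z = -5 - 5*(-3) = -5 + 15 = 10)
Y(j, W) = W/5 (Y(j, W) = -(0 - W)/5 = -(-1)*W/5 = W/5)
E(J, r) = sqrt(255)/5 (E(J, r) = sqrt(10 + (1/5)*1) = sqrt(10 + 1/5) = sqrt(51/5) = sqrt(255)/5)
E(-10, 2) - 3990 = sqrt(255)/5 - 3990 = -3990 + sqrt(255)/5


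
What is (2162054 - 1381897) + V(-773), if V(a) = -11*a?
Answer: 788660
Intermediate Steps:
(2162054 - 1381897) + V(-773) = (2162054 - 1381897) - 11*(-773) = 780157 + 8503 = 788660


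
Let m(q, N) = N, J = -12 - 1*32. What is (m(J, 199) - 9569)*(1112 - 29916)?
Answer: 269893480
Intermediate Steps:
J = -44 (J = -12 - 32 = -44)
(m(J, 199) - 9569)*(1112 - 29916) = (199 - 9569)*(1112 - 29916) = -9370*(-28804) = 269893480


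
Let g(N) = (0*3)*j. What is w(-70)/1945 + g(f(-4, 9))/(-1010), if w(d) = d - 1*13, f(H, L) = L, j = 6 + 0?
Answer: -83/1945 ≈ -0.042674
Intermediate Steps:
j = 6
g(N) = 0 (g(N) = (0*3)*6 = 0*6 = 0)
w(d) = -13 + d (w(d) = d - 13 = -13 + d)
w(-70)/1945 + g(f(-4, 9))/(-1010) = (-13 - 70)/1945 + 0/(-1010) = -83*1/1945 + 0*(-1/1010) = -83/1945 + 0 = -83/1945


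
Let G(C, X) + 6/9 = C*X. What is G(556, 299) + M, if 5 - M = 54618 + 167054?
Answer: -166271/3 ≈ -55424.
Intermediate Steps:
G(C, X) = -⅔ + C*X
M = -221667 (M = 5 - (54618 + 167054) = 5 - 1*221672 = 5 - 221672 = -221667)
G(556, 299) + M = (-⅔ + 556*299) - 221667 = (-⅔ + 166244) - 221667 = 498730/3 - 221667 = -166271/3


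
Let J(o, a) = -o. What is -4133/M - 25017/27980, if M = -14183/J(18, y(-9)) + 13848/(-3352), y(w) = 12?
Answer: -1020055457103/165404301620 ≈ -6.1670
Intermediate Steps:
M = 5911519/7542 (M = -14183/((-1*18)) + 13848/(-3352) = -14183/(-18) + 13848*(-1/3352) = -14183*(-1/18) - 1731/419 = 14183/18 - 1731/419 = 5911519/7542 ≈ 783.81)
-4133/M - 25017/27980 = -4133/5911519/7542 - 25017/27980 = -4133*7542/5911519 - 25017*1/27980 = -31171086/5911519 - 25017/27980 = -1020055457103/165404301620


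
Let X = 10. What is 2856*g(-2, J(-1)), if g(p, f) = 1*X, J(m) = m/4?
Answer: 28560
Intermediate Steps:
J(m) = m/4 (J(m) = m*(¼) = m/4)
g(p, f) = 10 (g(p, f) = 1*10 = 10)
2856*g(-2, J(-1)) = 2856*10 = 28560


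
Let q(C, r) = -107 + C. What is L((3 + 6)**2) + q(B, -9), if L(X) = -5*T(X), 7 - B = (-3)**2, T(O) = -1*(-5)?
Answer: -134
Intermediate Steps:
T(O) = 5
B = -2 (B = 7 - 1*(-3)**2 = 7 - 1*9 = 7 - 9 = -2)
L(X) = -25 (L(X) = -5*5 = -25)
L((3 + 6)**2) + q(B, -9) = -25 + (-107 - 2) = -25 - 109 = -134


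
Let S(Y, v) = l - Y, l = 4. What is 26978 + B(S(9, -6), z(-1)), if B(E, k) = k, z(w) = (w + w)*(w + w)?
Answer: 26982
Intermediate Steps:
S(Y, v) = 4 - Y
z(w) = 4*w² (z(w) = (2*w)*(2*w) = 4*w²)
26978 + B(S(9, -6), z(-1)) = 26978 + 4*(-1)² = 26978 + 4*1 = 26978 + 4 = 26982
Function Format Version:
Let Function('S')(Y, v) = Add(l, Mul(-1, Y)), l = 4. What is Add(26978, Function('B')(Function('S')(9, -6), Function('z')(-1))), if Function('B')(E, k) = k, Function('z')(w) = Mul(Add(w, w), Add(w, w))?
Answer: 26982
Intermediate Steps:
Function('S')(Y, v) = Add(4, Mul(-1, Y))
Function('z')(w) = Mul(4, Pow(w, 2)) (Function('z')(w) = Mul(Mul(2, w), Mul(2, w)) = Mul(4, Pow(w, 2)))
Add(26978, Function('B')(Function('S')(9, -6), Function('z')(-1))) = Add(26978, Mul(4, Pow(-1, 2))) = Add(26978, Mul(4, 1)) = Add(26978, 4) = 26982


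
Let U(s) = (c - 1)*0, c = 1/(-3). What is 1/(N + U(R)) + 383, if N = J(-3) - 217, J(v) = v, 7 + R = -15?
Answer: 84259/220 ≈ 383.00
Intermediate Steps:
R = -22 (R = -7 - 15 = -22)
c = -⅓ ≈ -0.33333
N = -220 (N = -3 - 217 = -220)
U(s) = 0 (U(s) = (-⅓ - 1)*0 = -4/3*0 = 0)
1/(N + U(R)) + 383 = 1/(-220 + 0) + 383 = 1/(-220) + 383 = -1/220 + 383 = 84259/220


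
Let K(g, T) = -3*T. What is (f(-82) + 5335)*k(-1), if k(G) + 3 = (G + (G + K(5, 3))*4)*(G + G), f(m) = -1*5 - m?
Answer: 427548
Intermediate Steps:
f(m) = -5 - m
k(G) = -3 + 2*G*(-36 + 5*G) (k(G) = -3 + (G + (G - 3*3)*4)*(G + G) = -3 + (G + (G - 9)*4)*(2*G) = -3 + (G + (-9 + G)*4)*(2*G) = -3 + (G + (-36 + 4*G))*(2*G) = -3 + (-36 + 5*G)*(2*G) = -3 + 2*G*(-36 + 5*G))
(f(-82) + 5335)*k(-1) = ((-5 - 1*(-82)) + 5335)*(-3 - 72*(-1) + 10*(-1)²) = ((-5 + 82) + 5335)*(-3 + 72 + 10*1) = (77 + 5335)*(-3 + 72 + 10) = 5412*79 = 427548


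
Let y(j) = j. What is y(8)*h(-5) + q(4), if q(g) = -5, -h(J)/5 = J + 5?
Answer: -5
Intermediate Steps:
h(J) = -25 - 5*J (h(J) = -5*(J + 5) = -5*(5 + J) = -25 - 5*J)
y(8)*h(-5) + q(4) = 8*(-25 - 5*(-5)) - 5 = 8*(-25 + 25) - 5 = 8*0 - 5 = 0 - 5 = -5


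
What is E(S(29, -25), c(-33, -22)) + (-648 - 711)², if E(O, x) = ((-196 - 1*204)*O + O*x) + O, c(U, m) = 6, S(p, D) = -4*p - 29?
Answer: 1903866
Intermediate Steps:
S(p, D) = -29 - 4*p
E(O, x) = -399*O + O*x (E(O, x) = ((-196 - 204)*O + O*x) + O = (-400*O + O*x) + O = -399*O + O*x)
E(S(29, -25), c(-33, -22)) + (-648 - 711)² = (-29 - 4*29)*(-399 + 6) + (-648 - 711)² = (-29 - 116)*(-393) + (-1359)² = -145*(-393) + 1846881 = 56985 + 1846881 = 1903866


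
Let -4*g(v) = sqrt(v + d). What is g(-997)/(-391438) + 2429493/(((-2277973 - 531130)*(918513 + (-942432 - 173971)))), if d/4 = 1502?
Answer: 220863/50535762970 + sqrt(5011)/1565752 ≈ 4.9581e-5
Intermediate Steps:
d = 6008 (d = 4*1502 = 6008)
g(v) = -sqrt(6008 + v)/4 (g(v) = -sqrt(v + 6008)/4 = -sqrt(6008 + v)/4)
g(-997)/(-391438) + 2429493/(((-2277973 - 531130)*(918513 + (-942432 - 173971)))) = -sqrt(6008 - 997)/4/(-391438) + 2429493/(((-2277973 - 531130)*(918513 + (-942432 - 173971)))) = -sqrt(5011)/4*(-1/391438) + 2429493/((-2809103*(918513 - 1116403))) = sqrt(5011)/1565752 + 2429493/((-2809103*(-197890))) = sqrt(5011)/1565752 + 2429493/555893392670 = sqrt(5011)/1565752 + 2429493*(1/555893392670) = sqrt(5011)/1565752 + 220863/50535762970 = 220863/50535762970 + sqrt(5011)/1565752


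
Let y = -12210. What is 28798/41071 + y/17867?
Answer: 13056956/733815557 ≈ 0.017793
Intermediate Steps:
28798/41071 + y/17867 = 28798/41071 - 12210/17867 = 13056956/733815557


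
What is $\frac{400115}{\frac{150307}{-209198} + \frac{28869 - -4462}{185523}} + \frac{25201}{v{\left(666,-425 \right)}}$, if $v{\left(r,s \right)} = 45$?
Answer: $- \frac{698272557993260327}{941068216035} \approx -7.42 \cdot 10^{5}$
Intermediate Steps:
$\frac{400115}{\frac{150307}{-209198} + \frac{28869 - -4462}{185523}} + \frac{25201}{v{\left(666,-425 \right)}} = \frac{400115}{\frac{150307}{-209198} + \frac{28869 - -4462}{185523}} + \frac{25201}{45} = \frac{400115}{150307 \left(- \frac{1}{209198}\right) + \left(28869 + 4462\right) \frac{1}{185523}} + 25201 \cdot \frac{1}{45} = \frac{400115}{- \frac{150307}{209198} + 33331 \cdot \frac{1}{185523}} + \frac{25201}{45} = \frac{400115}{- \frac{150307}{209198} + \frac{33331}{185523}} + \frac{25201}{45} = \frac{400115}{- \frac{20912627023}{38811040554}} + \frac{25201}{45} = 400115 \left(- \frac{38811040554}{20912627023}\right) + \frac{25201}{45} = - \frac{15528879491263710}{20912627023} + \frac{25201}{45} = - \frac{698272557993260327}{941068216035}$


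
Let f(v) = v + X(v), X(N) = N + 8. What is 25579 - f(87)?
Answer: 25397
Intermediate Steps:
X(N) = 8 + N
f(v) = 8 + 2*v (f(v) = v + (8 + v) = 8 + 2*v)
25579 - f(87) = 25579 - (8 + 2*87) = 25579 - (8 + 174) = 25579 - 1*182 = 25579 - 182 = 25397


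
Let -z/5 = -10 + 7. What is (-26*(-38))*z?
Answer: 14820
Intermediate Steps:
z = 15 (z = -5*(-10 + 7) = -5*(-3) = 15)
(-26*(-38))*z = -26*(-38)*15 = 988*15 = 14820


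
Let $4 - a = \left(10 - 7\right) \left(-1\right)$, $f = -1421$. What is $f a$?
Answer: $-9947$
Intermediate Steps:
$a = 7$ ($a = 4 - \left(10 - 7\right) \left(-1\right) = 4 - 3 \left(-1\right) = 4 - -3 = 4 + 3 = 7$)
$f a = \left(-1421\right) 7 = -9947$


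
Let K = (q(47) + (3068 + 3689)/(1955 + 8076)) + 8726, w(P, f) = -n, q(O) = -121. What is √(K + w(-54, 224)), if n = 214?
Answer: √844378263218/10031 ≈ 91.606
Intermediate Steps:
w(P, f) = -214 (w(P, f) = -1*214 = -214)
K = 86323512/10031 (K = (-121 + (3068 + 3689)/(1955 + 8076)) + 8726 = (-121 + 6757/10031) + 8726 = -1206994/10031 + 8726 = 86323512/10031 ≈ 8605.7)
√(K + w(-54, 224)) = √(86323512/10031 - 214) = √(84176878/10031) = √844378263218/10031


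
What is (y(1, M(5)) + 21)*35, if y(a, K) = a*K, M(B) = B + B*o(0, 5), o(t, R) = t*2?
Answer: 910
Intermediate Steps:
o(t, R) = 2*t
M(B) = B (M(B) = B + B*(2*0) = B + B*0 = B + 0 = B)
y(a, K) = K*a
(y(1, M(5)) + 21)*35 = (5*1 + 21)*35 = (5 + 21)*35 = 26*35 = 910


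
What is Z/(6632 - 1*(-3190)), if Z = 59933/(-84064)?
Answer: -59933/825676608 ≈ -7.2587e-5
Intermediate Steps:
Z = -59933/84064 (Z = 59933*(-1/84064) = -59933/84064 ≈ -0.71294)
Z/(6632 - 1*(-3190)) = -59933/(84064*(6632 - 1*(-3190))) = -59933/(84064*(6632 + 3190)) = -59933/84064/9822 = -59933/84064*1/9822 = -59933/825676608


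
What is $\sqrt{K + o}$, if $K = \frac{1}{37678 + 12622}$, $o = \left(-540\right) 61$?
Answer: $\frac{i \sqrt{833411645497}}{5030} \approx 181.49 i$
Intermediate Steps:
$o = -32940$
$K = \frac{1}{50300} \approx 1.9881 \cdot 10^{-5}$
$\sqrt{K + o} = \sqrt{\frac{1}{50300} - 32940} = \sqrt{- \frac{1656881999}{50300}} = \frac{i \sqrt{833411645497}}{5030}$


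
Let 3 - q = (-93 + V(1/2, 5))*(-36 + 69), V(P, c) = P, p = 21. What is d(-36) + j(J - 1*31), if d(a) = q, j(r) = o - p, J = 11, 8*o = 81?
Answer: 24357/8 ≈ 3044.6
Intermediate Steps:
o = 81/8 (o = (⅛)*81 = 81/8 ≈ 10.125)
j(r) = -87/8 (j(r) = 81/8 - 1*21 = 81/8 - 21 = -87/8)
q = 6111/2 (q = 3 - (-93 + 1/2)*(-36 + 69) = 3 - (-93 + ½)*33 = 3 - (-185)*33/2 = 3 - 1*(-6105/2) = 3 + 6105/2 = 6111/2 ≈ 3055.5)
d(a) = 6111/2
d(-36) + j(J - 1*31) = 6111/2 - 87/8 = 24357/8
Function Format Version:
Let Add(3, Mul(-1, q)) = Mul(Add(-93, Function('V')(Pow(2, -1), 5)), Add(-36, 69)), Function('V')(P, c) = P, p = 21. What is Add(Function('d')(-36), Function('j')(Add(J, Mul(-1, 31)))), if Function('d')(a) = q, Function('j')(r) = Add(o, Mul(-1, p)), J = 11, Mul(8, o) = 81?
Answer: Rational(24357, 8) ≈ 3044.6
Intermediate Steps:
o = Rational(81, 8) (o = Mul(Rational(1, 8), 81) = Rational(81, 8) ≈ 10.125)
Function('j')(r) = Rational(-87, 8) (Function('j')(r) = Add(Rational(81, 8), Mul(-1, 21)) = Add(Rational(81, 8), -21) = Rational(-87, 8))
q = Rational(6111, 2) (q = Add(3, Mul(-1, Mul(Add(-93, Pow(2, -1)), Add(-36, 69)))) = Add(3, Mul(-1, Mul(Add(-93, Rational(1, 2)), 33))) = Add(3, Mul(-1, Mul(Rational(-185, 2), 33))) = Add(3, Mul(-1, Rational(-6105, 2))) = Add(3, Rational(6105, 2)) = Rational(6111, 2) ≈ 3055.5)
Function('d')(a) = Rational(6111, 2)
Add(Function('d')(-36), Function('j')(Add(J, Mul(-1, 31)))) = Add(Rational(6111, 2), Rational(-87, 8)) = Rational(24357, 8)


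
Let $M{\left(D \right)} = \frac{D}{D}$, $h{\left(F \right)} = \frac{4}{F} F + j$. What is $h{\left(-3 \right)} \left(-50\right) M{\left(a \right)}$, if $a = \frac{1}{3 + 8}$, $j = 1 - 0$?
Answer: $-250$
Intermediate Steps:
$j = 1$ ($j = 1 + 0 = 1$)
$h{\left(F \right)} = 5$ ($h{\left(F \right)} = \frac{4}{F} F + 1 = 4 + 1 = 5$)
$a = \frac{1}{11} \approx 0.090909$
$M{\left(D \right)} = 1$
$h{\left(-3 \right)} \left(-50\right) M{\left(a \right)} = 5 \left(-50\right) 1 = \left(-250\right) 1 = -250$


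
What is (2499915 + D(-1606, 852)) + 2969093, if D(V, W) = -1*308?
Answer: 5468700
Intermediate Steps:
D(V, W) = -308
(2499915 + D(-1606, 852)) + 2969093 = (2499915 - 308) + 2969093 = 2499607 + 2969093 = 5468700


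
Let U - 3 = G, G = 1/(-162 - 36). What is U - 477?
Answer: -93853/198 ≈ -474.00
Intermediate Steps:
G = -1/198 (G = 1/(-198) = -1/198 ≈ -0.0050505)
U = 593/198 (U = 3 - 1/198 = 593/198 ≈ 2.9949)
U - 477 = 593/198 - 477 = -93853/198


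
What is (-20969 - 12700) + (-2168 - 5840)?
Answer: -41677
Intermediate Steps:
(-20969 - 12700) + (-2168 - 5840) = -33669 - 8008 = -41677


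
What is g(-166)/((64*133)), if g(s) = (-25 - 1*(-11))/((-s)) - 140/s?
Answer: 9/100928 ≈ 8.9173e-5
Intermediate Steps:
g(s) = -126/s (g(s) = (-25 + 11)*(-1/s) - 140/s = -(-14)/s - 140/s = 14/s - 140/s = -126/s)
g(-166)/((64*133)) = (-126/(-166))/((64*133)) = -126*(-1/166)/8512 = (63/83)*(1/8512) = 9/100928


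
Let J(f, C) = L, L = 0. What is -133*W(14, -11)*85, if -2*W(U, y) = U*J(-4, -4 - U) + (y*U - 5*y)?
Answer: -1119195/2 ≈ -5.5960e+5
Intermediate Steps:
J(f, C) = 0
W(U, y) = 5*y/2 - U*y/2 (W(U, y) = -(U*0 + (y*U - 5*y))/2 = -(0 + (U*y - 5*y))/2 = -(0 + (-5*y + U*y))/2 = -(-5*y + U*y)/2 = 5*y/2 - U*y/2)
-133*W(14, -11)*85 = -133*(-11)*(5 - 1*14)/2*85 = -133*(-11)*(5 - 14)/2*85 = -133*(-11)*(-9)/2*85 = -133*99/2*85 = -13167/2*85 = -1119195/2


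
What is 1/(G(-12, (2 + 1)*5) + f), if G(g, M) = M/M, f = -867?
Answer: -1/866 ≈ -0.0011547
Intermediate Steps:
G(g, M) = 1
1/(G(-12, (2 + 1)*5) + f) = 1/(1 - 867) = 1/(-866) = -1/866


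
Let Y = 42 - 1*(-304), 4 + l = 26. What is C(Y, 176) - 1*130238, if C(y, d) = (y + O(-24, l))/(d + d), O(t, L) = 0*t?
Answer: -22921715/176 ≈ -1.3024e+5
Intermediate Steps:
l = 22 (l = -4 + 26 = 22)
Y = 346 (Y = 42 + 304 = 346)
O(t, L) = 0
C(y, d) = y/(2*d) (C(y, d) = (y + 0)/(d + d) = y/((2*d)) = y*(1/(2*d)) = y/(2*d))
C(Y, 176) - 1*130238 = (½)*346/176 - 1*130238 = (½)*346*(1/176) - 130238 = 173/176 - 130238 = -22921715/176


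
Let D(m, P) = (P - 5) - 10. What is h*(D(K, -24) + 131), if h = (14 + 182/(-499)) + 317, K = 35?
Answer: 15178804/499 ≈ 30418.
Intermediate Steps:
D(m, P) = -15 + P (D(m, P) = (-5 + P) - 10 = -15 + P)
h = 164987/499 (h = (14 + 182*(-1/499)) + 317 = (14 - 182/499) + 317 = 6804/499 + 317 = 164987/499 ≈ 330.64)
h*(D(K, -24) + 131) = 164987*((-15 - 24) + 131)/499 = 164987*(-39 + 131)/499 = (164987/499)*92 = 15178804/499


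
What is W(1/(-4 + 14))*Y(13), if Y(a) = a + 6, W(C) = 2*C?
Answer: 19/5 ≈ 3.8000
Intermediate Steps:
Y(a) = 6 + a
W(1/(-4 + 14))*Y(13) = (2/(-4 + 14))*(6 + 13) = (2/10)*19 = (2*(⅒))*19 = (⅕)*19 = 19/5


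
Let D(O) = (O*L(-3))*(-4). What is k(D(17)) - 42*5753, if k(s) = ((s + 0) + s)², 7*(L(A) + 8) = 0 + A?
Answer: 52544902/49 ≈ 1.0723e+6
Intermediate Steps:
L(A) = -8 + A/7 (L(A) = -8 + (0 + A)/7 = -8 + A/7)
D(O) = 236*O/7 (D(O) = (O*(-8 + (⅐)*(-3)))*(-4) = (O*(-8 - 3/7))*(-4) = (O*(-59/7))*(-4) = -59*O/7*(-4) = 236*O/7)
k(s) = 4*s² (k(s) = (s + s)² = (2*s)² = 4*s²)
k(D(17)) - 42*5753 = 4*((236/7)*17)² - 42*5753 = 4*(4012/7)² - 1*241626 = 4*(16096144/49) - 241626 = 64384576/49 - 241626 = 52544902/49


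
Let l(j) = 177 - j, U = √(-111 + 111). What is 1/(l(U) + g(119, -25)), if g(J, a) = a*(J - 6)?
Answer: -1/2648 ≈ -0.00037764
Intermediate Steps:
g(J, a) = a*(-6 + J)
U = 0 (U = √0 = 0)
1/(l(U) + g(119, -25)) = 1/((177 - 1*0) - 25*(-6 + 119)) = 1/((177 + 0) - 25*113) = 1/(177 - 2825) = 1/(-2648) = -1/2648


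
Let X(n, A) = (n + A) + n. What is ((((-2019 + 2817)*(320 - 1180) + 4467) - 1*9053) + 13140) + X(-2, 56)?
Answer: -677674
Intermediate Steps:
X(n, A) = A + 2*n (X(n, A) = (A + n) + n = A + 2*n)
((((-2019 + 2817)*(320 - 1180) + 4467) - 1*9053) + 13140) + X(-2, 56) = ((((-2019 + 2817)*(320 - 1180) + 4467) - 1*9053) + 13140) + (56 + 2*(-2)) = (((798*(-860) + 4467) - 9053) + 13140) + (56 - 4) = (((-686280 + 4467) - 9053) + 13140) + 52 = ((-681813 - 9053) + 13140) + 52 = (-690866 + 13140) + 52 = -677726 + 52 = -677674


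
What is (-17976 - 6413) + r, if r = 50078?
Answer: 25689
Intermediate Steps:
(-17976 - 6413) + r = (-17976 - 6413) + 50078 = -24389 + 50078 = 25689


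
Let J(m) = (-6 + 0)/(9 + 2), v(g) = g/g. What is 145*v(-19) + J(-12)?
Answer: 1589/11 ≈ 144.45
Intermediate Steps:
v(g) = 1
J(m) = -6/11
145*v(-19) + J(-12) = 145*1 - 6/11 = 145 - 6/11 = 1589/11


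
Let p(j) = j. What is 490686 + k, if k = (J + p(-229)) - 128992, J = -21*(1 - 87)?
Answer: 363271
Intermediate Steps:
J = 1806 (J = -21*(-86) = 1806)
k = -127415 (k = (1806 - 229) - 128992 = 1577 - 128992 = -127415)
490686 + k = 490686 - 127415 = 363271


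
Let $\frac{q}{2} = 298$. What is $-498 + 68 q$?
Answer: $40030$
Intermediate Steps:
$q = 596$ ($q = 2 \cdot 298 = 596$)
$-498 + 68 q = -498 + 68 \cdot 596 = -498 + 40528 = 40030$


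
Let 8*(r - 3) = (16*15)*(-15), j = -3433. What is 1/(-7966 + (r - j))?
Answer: -1/4980 ≈ -0.00020080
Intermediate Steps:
r = -447 (r = 3 + ((16*15)*(-15))/8 = 3 + (240*(-15))/8 = 3 + (⅛)*(-3600) = 3 - 450 = -447)
1/(-7966 + (r - j)) = 1/(-7966 + (-447 - 1*(-3433))) = 1/(-7966 + (-447 + 3433)) = 1/(-7966 + 2986) = 1/(-4980) = -1/4980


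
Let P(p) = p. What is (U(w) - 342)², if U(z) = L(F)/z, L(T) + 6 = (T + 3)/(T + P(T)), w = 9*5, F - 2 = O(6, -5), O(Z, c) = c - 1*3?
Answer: 3792465889/32400 ≈ 1.1705e+5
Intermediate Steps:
O(Z, c) = -3 + c (O(Z, c) = c - 3 = -3 + c)
F = -6 (F = 2 + (-3 - 5) = 2 - 8 = -6)
w = 45
L(T) = -6 + (3 + T)/(2*T) (L(T) = -6 + (T + 3)/(T + T) = -6 + (3 + T)/((2*T)) = -6 + (3 + T)*(1/(2*T)) = -6 + (3 + T)/(2*T))
U(z) = -23/(4*z) (U(z) = ((½)*(3 - 11*(-6))/(-6))/z = ((½)*(-⅙)*(3 + 66))/z = ((½)*(-⅙)*69)/z = -23/(4*z))
(U(w) - 342)² = (-23/4/45 - 342)² = (-23/4*1/45 - 342)² = (-23/180 - 342)² = (-61583/180)² = 3792465889/32400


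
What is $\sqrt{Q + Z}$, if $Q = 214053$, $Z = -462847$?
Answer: $i \sqrt{248794} \approx 498.79 i$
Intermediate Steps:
$\sqrt{Q + Z} = \sqrt{214053 - 462847} = \sqrt{-248794} = i \sqrt{248794}$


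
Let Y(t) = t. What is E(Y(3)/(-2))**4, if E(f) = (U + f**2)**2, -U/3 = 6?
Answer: 248155780267521/65536 ≈ 3.7866e+9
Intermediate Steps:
U = -18 (U = -3*6 = -18)
E(f) = (-18 + f**2)**2
E(Y(3)/(-2))**4 = ((-18 + (3/(-2))**2)**2)**4 = ((-18 + (3*(-1/2))**2)**2)**4 = ((-18 + (-3/2)**2)**2)**4 = ((-18 + 9/4)**2)**4 = ((-63/4)**2)**4 = (3969/16)**4 = 248155780267521/65536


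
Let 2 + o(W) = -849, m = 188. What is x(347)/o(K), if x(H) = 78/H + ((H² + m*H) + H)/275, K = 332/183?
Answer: -64560674/81206675 ≈ -0.79502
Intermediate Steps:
K = 332/183 (K = 332*(1/183) = 332/183 ≈ 1.8142)
o(W) = -851 (o(W) = -2 - 849 = -851)
x(H) = 78/H + H²/275 + 189*H/275 (x(H) = 78/H + ((H² + 188*H) + H)/275 = 78/H + (H² + 189*H)*(1/275) = 78/H + (H²/275 + 189*H/275) = 78/H + H²/275 + 189*H/275)
x(347)/o(K) = ((1/275)*(21450 + 347²*(189 + 347))/347)/(-851) = ((1/275)*(1/347)*(21450 + 120409*536))*(-1/851) = ((1/275)*(1/347)*(21450 + 64539224))*(-1/851) = ((1/275)*(1/347)*64560674)*(-1/851) = (64560674/95425)*(-1/851) = -64560674/81206675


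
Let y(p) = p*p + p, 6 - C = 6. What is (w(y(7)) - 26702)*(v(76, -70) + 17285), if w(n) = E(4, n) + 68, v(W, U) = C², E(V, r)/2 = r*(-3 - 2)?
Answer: -470048290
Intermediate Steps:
C = 0 (C = 6 - 1*6 = 6 - 6 = 0)
E(V, r) = -10*r (E(V, r) = 2*(r*(-3 - 2)) = 2*(r*(-5)) = 2*(-5*r) = -10*r)
y(p) = p + p² (y(p) = p² + p = p + p²)
v(W, U) = 0 (v(W, U) = 0² = 0)
w(n) = 68 - 10*n (w(n) = -10*n + 68 = 68 - 10*n)
(w(y(7)) - 26702)*(v(76, -70) + 17285) = ((68 - 70*(1 + 7)) - 26702)*(0 + 17285) = ((68 - 70*8) - 26702)*17285 = ((68 - 10*56) - 26702)*17285 = ((68 - 560) - 26702)*17285 = (-492 - 26702)*17285 = -27194*17285 = -470048290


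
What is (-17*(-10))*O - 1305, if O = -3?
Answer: -1815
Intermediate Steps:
(-17*(-10))*O - 1305 = -17*(-10)*(-3) - 1305 = 170*(-3) - 1305 = -510 - 1305 = -1815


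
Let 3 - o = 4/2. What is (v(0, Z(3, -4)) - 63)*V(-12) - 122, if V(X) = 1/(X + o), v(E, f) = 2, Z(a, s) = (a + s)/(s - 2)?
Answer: -1281/11 ≈ -116.45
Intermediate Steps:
o = 1 (o = 3 - 4/2 = 3 - 1*2 = 3 - 2 = 1)
Z(a, s) = (a + s)/(-2 + s)
V(X) = 1/(1 + X) (V(X) = 1/(X + 1) = 1/(1 + X))
(v(0, Z(3, -4)) - 63)*V(-12) - 122 = (2 - 63)/(1 - 12) - 122 = -61/(-11) - 122 = -61*(-1/11) - 122 = 61/11 - 122 = -1281/11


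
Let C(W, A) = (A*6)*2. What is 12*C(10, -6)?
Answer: -864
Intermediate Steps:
C(W, A) = 12*A (C(W, A) = (6*A)*2 = 12*A)
12*C(10, -6) = 12*(12*(-6)) = 12*(-72) = -864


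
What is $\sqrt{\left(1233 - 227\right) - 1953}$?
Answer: $i \sqrt{947} \approx 30.773 i$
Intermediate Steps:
$\sqrt{\left(1233 - 227\right) - 1953} = \sqrt{1006 - 1953} = \sqrt{-947} = i \sqrt{947}$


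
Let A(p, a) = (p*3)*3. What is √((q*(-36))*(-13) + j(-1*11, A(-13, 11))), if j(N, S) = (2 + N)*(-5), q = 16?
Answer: 9*√93 ≈ 86.793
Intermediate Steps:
A(p, a) = 9*p (A(p, a) = (3*p)*3 = 9*p)
j(N, S) = -10 - 5*N
√((q*(-36))*(-13) + j(-1*11, A(-13, 11))) = √((16*(-36))*(-13) + (-10 - (-5)*11)) = √(-576*(-13) + (-10 - 5*(-11))) = √(7488 + (-10 + 55)) = √(7488 + 45) = √7533 = 9*√93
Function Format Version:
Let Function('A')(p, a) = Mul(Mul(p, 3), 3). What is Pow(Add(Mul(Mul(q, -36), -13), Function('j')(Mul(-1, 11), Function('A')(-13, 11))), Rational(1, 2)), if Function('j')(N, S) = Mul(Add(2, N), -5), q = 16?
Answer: Mul(9, Pow(93, Rational(1, 2))) ≈ 86.793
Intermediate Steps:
Function('A')(p, a) = Mul(9, p) (Function('A')(p, a) = Mul(Mul(3, p), 3) = Mul(9, p))
Function('j')(N, S) = Add(-10, Mul(-5, N))
Pow(Add(Mul(Mul(q, -36), -13), Function('j')(Mul(-1, 11), Function('A')(-13, 11))), Rational(1, 2)) = Pow(Add(Mul(Mul(16, -36), -13), Add(-10, Mul(-5, Mul(-1, 11)))), Rational(1, 2)) = Pow(Add(Mul(-576, -13), Add(-10, Mul(-5, -11))), Rational(1, 2)) = Pow(Add(7488, Add(-10, 55)), Rational(1, 2)) = Pow(Add(7488, 45), Rational(1, 2)) = Pow(7533, Rational(1, 2)) = Mul(9, Pow(93, Rational(1, 2)))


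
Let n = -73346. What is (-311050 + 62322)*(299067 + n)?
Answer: -56143132888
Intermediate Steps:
(-311050 + 62322)*(299067 + n) = (-311050 + 62322)*(299067 - 73346) = -248728*225721 = -56143132888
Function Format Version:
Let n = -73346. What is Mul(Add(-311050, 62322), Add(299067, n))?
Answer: -56143132888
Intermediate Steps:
Mul(Add(-311050, 62322), Add(299067, n)) = Mul(Add(-311050, 62322), Add(299067, -73346)) = Mul(-248728, 225721) = -56143132888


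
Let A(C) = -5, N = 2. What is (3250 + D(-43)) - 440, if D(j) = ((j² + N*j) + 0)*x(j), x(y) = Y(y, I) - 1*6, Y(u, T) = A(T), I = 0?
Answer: -16583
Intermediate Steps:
Y(u, T) = -5
x(y) = -11 (x(y) = -5 - 1*6 = -5 - 6 = -11)
D(j) = -22*j - 11*j² (D(j) = ((j² + 2*j) + 0)*(-11) = (j² + 2*j)*(-11) = -22*j - 11*j²)
(3250 + D(-43)) - 440 = (3250 - 11*(-43)*(2 - 43)) - 440 = (3250 - 11*(-43)*(-41)) - 440 = (3250 - 19393) - 440 = -16143 - 440 = -16583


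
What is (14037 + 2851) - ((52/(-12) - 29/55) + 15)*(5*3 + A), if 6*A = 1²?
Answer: 16566877/990 ≈ 16734.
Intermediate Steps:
A = ⅙ (A = (⅙)*1² = (⅙)*1 = ⅙ ≈ 0.16667)
(14037 + 2851) - ((52/(-12) - 29/55) + 15)*(5*3 + A) = (14037 + 2851) - ((52/(-12) - 29/55) + 15)*(5*3 + ⅙) = 16888 - ((52*(-1/12) - 29*1/55) + 15)*(15 + ⅙) = 16888 - ((-13/3 - 29/55) + 15)*91/6 = 16888 - (-802/165 + 15)*91/6 = 16888 - 1673*91/(165*6) = 16888 - 1*152243/990 = 16888 - 152243/990 = 16566877/990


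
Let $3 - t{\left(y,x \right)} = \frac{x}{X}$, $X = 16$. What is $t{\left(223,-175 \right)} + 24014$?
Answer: $\frac{384447}{16} \approx 24028.0$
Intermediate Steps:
$t{\left(y,x \right)} = 3 - \frac{x}{16}$
$t{\left(223,-175 \right)} + 24014 = \left(3 - - \frac{175}{16}\right) + 24014 = \left(3 + \frac{175}{16}\right) + 24014 = \frac{223}{16} + 24014 = \frac{384447}{16}$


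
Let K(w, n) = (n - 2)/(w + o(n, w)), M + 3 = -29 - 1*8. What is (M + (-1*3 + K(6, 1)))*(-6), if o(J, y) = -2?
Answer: 519/2 ≈ 259.50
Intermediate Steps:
M = -40 (M = -3 + (-29 - 1*8) = -3 + (-29 - 8) = -3 - 37 = -40)
K(w, n) = (-2 + n)/(-2 + w) (K(w, n) = (n - 2)/(w - 2) = (-2 + n)/(-2 + w))
(M + (-1*3 + K(6, 1)))*(-6) = (-40 + (-1*3 + (-2 + 1)/(-2 + 6)))*(-6) = (-40 + (-3 - 1/4))*(-6) = (-40 + (-3 + (¼)*(-1)))*(-6) = (-40 + (-3 - ¼))*(-6) = (-40 - 13/4)*(-6) = -173/4*(-6) = 519/2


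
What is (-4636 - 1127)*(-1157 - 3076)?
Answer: 24394779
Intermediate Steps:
(-4636 - 1127)*(-1157 - 3076) = -5763*(-4233) = 24394779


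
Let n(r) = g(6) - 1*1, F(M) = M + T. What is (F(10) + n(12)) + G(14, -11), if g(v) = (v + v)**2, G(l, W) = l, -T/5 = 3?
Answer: 152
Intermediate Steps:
T = -15 (T = -5*3 = -15)
g(v) = 4*v**2 (g(v) = (2*v)**2 = 4*v**2)
F(M) = -15 + M (F(M) = M - 15 = -15 + M)
n(r) = 143 (n(r) = 4*6**2 - 1*1 = 4*36 - 1 = 144 - 1 = 143)
(F(10) + n(12)) + G(14, -11) = ((-15 + 10) + 143) + 14 = (-5 + 143) + 14 = 138 + 14 = 152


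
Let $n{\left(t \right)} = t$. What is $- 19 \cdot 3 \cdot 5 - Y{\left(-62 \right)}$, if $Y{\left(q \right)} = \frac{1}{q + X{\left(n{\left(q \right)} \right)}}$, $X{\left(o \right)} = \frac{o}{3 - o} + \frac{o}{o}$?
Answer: $- \frac{1147630}{4027} \approx -284.98$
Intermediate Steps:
$X{\left(o \right)} = 1 + \frac{o}{3 - o}$ ($X{\left(o \right)} = \frac{o}{3 - o} + 1 = 1 + \frac{o}{3 - o}$)
$Y{\left(q \right)} = \frac{1}{q - \frac{3}{-3 + q}}$
$- 19 \cdot 3 \cdot 5 - Y{\left(-62 \right)} = - 19 \cdot 3 \cdot 5 - \frac{-3 - 62}{-3 - 62 \left(-3 - 62\right)} = \left(-19\right) 15 - \frac{1}{-3 - -4030} \left(-65\right) = -285 - \frac{1}{-3 + 4030} \left(-65\right) = -285 - \frac{1}{4027} \left(-65\right) = -285 - - \frac{65}{4027} = -285 + \frac{65}{4027} = - \frac{1147630}{4027}$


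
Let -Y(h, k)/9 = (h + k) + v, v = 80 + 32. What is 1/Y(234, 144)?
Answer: -1/4410 ≈ -0.00022676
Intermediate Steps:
v = 112
Y(h, k) = -1008 - 9*h - 9*k (Y(h, k) = -9*((h + k) + 112) = -9*(112 + h + k) = -1008 - 9*h - 9*k)
1/Y(234, 144) = 1/(-1008 - 9*234 - 9*144) = 1/(-1008 - 2106 - 1296) = 1/(-4410) = -1/4410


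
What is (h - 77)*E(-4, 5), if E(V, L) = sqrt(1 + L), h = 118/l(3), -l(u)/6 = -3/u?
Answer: -172*sqrt(6)/3 ≈ -140.44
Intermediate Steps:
l(u) = 18/u (l(u) = -(-18)/u = 18/u)
h = 59/3 (h = 118/((18/3)) = 118/((18*(1/3))) = 118/6 = 118*(1/6) = 59/3 ≈ 19.667)
(h - 77)*E(-4, 5) = (59/3 - 77)*sqrt(1 + 5) = -172*sqrt(6)/3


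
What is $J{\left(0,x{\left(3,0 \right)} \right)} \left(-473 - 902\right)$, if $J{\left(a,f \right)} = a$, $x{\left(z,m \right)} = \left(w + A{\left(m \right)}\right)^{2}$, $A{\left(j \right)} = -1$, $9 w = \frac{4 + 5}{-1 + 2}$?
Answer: $0$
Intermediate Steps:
$w = 1$ ($w = \frac{\left(4 + 5\right) \frac{1}{-1 + 2}}{9} = \frac{9 \cdot 1^{-1}}{9} = \frac{9 \cdot 1}{9} = \frac{1}{9} \cdot 9 = 1$)
$x{\left(z,m \right)} = 0$ ($x{\left(z,m \right)} = \left(1 - 1\right)^{2} = 0^{2} = 0$)
$J{\left(0,x{\left(3,0 \right)} \right)} \left(-473 - 902\right) = 0 \left(-473 - 902\right) = 0 \left(-1375\right) = 0$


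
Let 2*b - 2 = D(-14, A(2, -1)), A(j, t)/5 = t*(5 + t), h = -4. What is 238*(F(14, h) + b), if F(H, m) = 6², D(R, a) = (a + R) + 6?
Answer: 5474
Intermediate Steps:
A(j, t) = 5*t*(5 + t) (A(j, t) = 5*(t*(5 + t)) = 5*t*(5 + t))
D(R, a) = 6 + R + a (D(R, a) = (R + a) + 6 = 6 + R + a)
b = -13 (b = 1 + (6 - 14 + 5*(-1)*(5 - 1))/2 = 1 + (6 - 14 + 5*(-1)*4)/2 = 1 + (6 - 14 - 20)/2 = 1 + (½)*(-28) = 1 - 14 = -13)
F(H, m) = 36
238*(F(14, h) + b) = 238*(36 - 13) = 238*23 = 5474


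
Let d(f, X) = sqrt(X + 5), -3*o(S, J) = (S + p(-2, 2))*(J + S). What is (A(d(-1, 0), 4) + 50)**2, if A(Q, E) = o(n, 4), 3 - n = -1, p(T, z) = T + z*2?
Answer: 1156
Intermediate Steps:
p(T, z) = T + 2*z
n = 4 (n = 3 - 1*(-1) = 3 + 1 = 4)
o(S, J) = -(2 + S)*(J + S)/3 (o(S, J) = -(S + (-2 + 2*2))*(J + S)/3 = -(S + (-2 + 4))*(J + S)/3 = -(S + 2)*(J + S)/3 = -(2 + S)*(J + S)/3)
d(f, X) = sqrt(5 + X)
A(Q, E) = -16 (A(Q, E) = -2/3*4 - 2/3*4 - 1/3*4**2 - 1/3*4*4 = -8/3 - 8/3 - 1/3*16 - 16/3 = -8/3 - 8/3 - 16/3 - 16/3 = -16)
(A(d(-1, 0), 4) + 50)**2 = (-16 + 50)**2 = 34**2 = 1156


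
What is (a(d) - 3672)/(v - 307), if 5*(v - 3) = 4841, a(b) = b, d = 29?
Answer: -18215/3321 ≈ -5.4848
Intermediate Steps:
v = 4856/5 (v = 3 + (⅕)*4841 = 3 + 4841/5 = 4856/5 ≈ 971.20)
(a(d) - 3672)/(v - 307) = (29 - 3672)/(4856/5 - 307) = -3643/3321/5 = -3643*5/3321 = -18215/3321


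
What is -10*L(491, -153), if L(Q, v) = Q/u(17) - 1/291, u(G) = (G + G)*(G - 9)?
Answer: -713045/39576 ≈ -18.017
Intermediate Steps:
u(G) = 2*G*(-9 + G) (u(G) = (2*G)*(-9 + G) = 2*G*(-9 + G))
L(Q, v) = -1/291 + Q/272 (L(Q, v) = Q/((2*17*(-9 + 17))) - 1/291 = Q/((2*17*8)) - 1*1/291 = Q/272 - 1/291 = -1/291 + Q/272)
-10*L(491, -153) = -10*(-1/291 + (1/272)*491) = -10*(-1/291 + 491/272) = -10*142609/79152 = -713045/39576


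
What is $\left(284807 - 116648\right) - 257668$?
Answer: $-89509$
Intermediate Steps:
$\left(284807 - 116648\right) - 257668 = 168159 - 257668 = -89509$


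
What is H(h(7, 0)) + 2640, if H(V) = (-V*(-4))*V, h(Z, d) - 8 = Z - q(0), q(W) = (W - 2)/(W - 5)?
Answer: 87316/25 ≈ 3492.6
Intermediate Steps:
q(W) = (-2 + W)/(-5 + W)
h(Z, d) = 38/5 + Z (h(Z, d) = 8 + (Z - (-2 + 0)/(-5 + 0)) = 8 + (Z - (-2)/(-5)) = 8 + (Z - (-1)*(-2)/5) = 8 + (Z - 1*⅖) = 8 + (Z - ⅖) = 8 + (-⅖ + Z) = 38/5 + Z)
H(V) = 4*V² (H(V) = (4*V)*V = 4*V²)
H(h(7, 0)) + 2640 = 4*(38/5 + 7)² + 2640 = 4*(73/5)² + 2640 = 4*(5329/25) + 2640 = 21316/25 + 2640 = 87316/25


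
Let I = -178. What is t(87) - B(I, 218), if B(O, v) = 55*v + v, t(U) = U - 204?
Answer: -12325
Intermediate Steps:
t(U) = -204 + U
B(O, v) = 56*v
t(87) - B(I, 218) = (-204 + 87) - 56*218 = -117 - 1*12208 = -117 - 12208 = -12325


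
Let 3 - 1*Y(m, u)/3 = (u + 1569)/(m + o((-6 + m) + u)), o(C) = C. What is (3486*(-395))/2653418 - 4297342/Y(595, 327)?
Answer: -8614703453204093/10495594899 ≈ -8.2079e+5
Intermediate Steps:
Y(m, u) = 9 - 3*(1569 + u)/(-6 + u + 2*m) (Y(m, u) = 9 - 3*(u + 1569)/(m + ((-6 + m) + u)) = 9 - 3*(1569 + u)/(m + (-6 + m + u)) = 9 - 3*(1569 + u)/(-6 + u + 2*m))
(3486*(-395))/2653418 - 4297342/Y(595, 327) = (3486*(-395))/2653418 - 4297342*(-6 + 327 + 2*595)/(3*(-1587 + 2*327 + 6*595)) = -1376970*1/2653418 - 4297342*(-6 + 327 + 1190)/(3*(-1587 + 654 + 3570)) = -688485/1326709 - 4297342/(3*2637/1511) = -688485/1326709 - 4297342/(3*(1/1511)*2637) = -688485/1326709 - 4297342/7911/1511 = -688485/1326709 - 4297342*1511/7911 = -688485/1326709 - 6493283762/7911 = -8614703453204093/10495594899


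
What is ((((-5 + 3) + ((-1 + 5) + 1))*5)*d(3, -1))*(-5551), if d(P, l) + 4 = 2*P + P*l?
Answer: 83265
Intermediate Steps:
d(P, l) = -4 + 2*P + P*l (d(P, l) = -4 + (2*P + P*l) = -4 + 2*P + P*l)
((((-5 + 3) + ((-1 + 5) + 1))*5)*d(3, -1))*(-5551) = ((((-5 + 3) + ((-1 + 5) + 1))*5)*(-4 + 2*3 + 3*(-1)))*(-5551) = (((-2 + (4 + 1))*5)*(-4 + 6 - 3))*(-5551) = (((-2 + 5)*5)*(-1))*(-5551) = ((3*5)*(-1))*(-5551) = (15*(-1))*(-5551) = -15*(-5551) = 83265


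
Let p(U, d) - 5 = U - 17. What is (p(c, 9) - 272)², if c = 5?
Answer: 77841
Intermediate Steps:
p(U, d) = -12 + U (p(U, d) = 5 + (U - 17) = 5 + (-17 + U) = -12 + U)
(p(c, 9) - 272)² = ((-12 + 5) - 272)² = (-7 - 272)² = (-279)² = 77841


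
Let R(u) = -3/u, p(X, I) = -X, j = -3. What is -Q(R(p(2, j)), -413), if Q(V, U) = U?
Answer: 413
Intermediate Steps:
-Q(R(p(2, j)), -413) = -1*(-413) = 413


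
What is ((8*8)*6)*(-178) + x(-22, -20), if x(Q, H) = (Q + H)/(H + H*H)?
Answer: -12986901/190 ≈ -68352.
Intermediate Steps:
x(Q, H) = (H + Q)/(H + H**2)
((8*8)*6)*(-178) + x(-22, -20) = ((8*8)*6)*(-178) + (-20 - 22)/((-20)*(1 - 20)) = (64*6)*(-178) - 1/20*(-42)/(-19) = 384*(-178) - 1/20*(-1/19)*(-42) = -68352 - 21/190 = -12986901/190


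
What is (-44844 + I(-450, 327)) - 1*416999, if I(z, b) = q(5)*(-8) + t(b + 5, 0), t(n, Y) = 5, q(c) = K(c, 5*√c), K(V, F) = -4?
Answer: -461806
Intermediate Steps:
q(c) = -4
I(z, b) = 37 (I(z, b) = -4*(-8) + 5 = 32 + 5 = 37)
(-44844 + I(-450, 327)) - 1*416999 = (-44844 + 37) - 1*416999 = -44807 - 416999 = -461806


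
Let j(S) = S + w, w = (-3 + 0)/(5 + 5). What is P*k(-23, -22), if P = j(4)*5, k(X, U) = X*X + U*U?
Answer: 37481/2 ≈ 18741.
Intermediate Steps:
k(X, U) = U² + X² (k(X, U) = X² + U² = U² + X²)
w = -3/10 ≈ -0.30000
j(S) = -3/10 + S (j(S) = S - 3/10 = -3/10 + S)
P = 37/2 (P = (-3/10 + 4)*5 = (37/10)*5 = 37/2 ≈ 18.500)
P*k(-23, -22) = 37*((-22)² + (-23)²)/2 = 37*(484 + 529)/2 = (37/2)*1013 = 37481/2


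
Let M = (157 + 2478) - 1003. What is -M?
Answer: -1632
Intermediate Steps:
M = 1632 (M = 2635 - 1003 = 1632)
-M = -1*1632 = -1632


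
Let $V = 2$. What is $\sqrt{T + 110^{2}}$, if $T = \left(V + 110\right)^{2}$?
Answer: $2 \sqrt{6161} \approx 156.98$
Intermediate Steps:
$T = 12544$ ($T = \left(2 + 110\right)^{2} = 112^{2} = 12544$)
$\sqrt{T + 110^{2}} = \sqrt{12544 + 110^{2}} = \sqrt{12544 + 12100} = \sqrt{24644} = 2 \sqrt{6161}$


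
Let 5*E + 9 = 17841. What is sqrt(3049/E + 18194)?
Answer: sqrt(1446401011074)/8916 ≈ 134.89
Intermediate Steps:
E = 17832/5 (E = -9/5 + (1/5)*17841 = -9/5 + 17841/5 = 17832/5 ≈ 3566.4)
sqrt(3049/E + 18194) = sqrt(3049/(17832/5) + 18194) = sqrt(3049*(5/17832) + 18194) = sqrt(15245/17832 + 18194) = sqrt(324450653/17832) = sqrt(1446401011074)/8916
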